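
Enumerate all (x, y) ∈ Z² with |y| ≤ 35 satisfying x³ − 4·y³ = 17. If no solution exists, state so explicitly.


The equation is x³ - 4y³ = 17. For fixed y, x³ = 4·y³ + 17, so a solution requires the RHS to be a perfect cube.
Strategy: iterate y from -35 to 35, compute RHS = 4·y³ + 17, and check whether it is a (positive or negative) perfect cube.
Check small values of y:
  y = 0: RHS = 17 is not a perfect cube.
  y = 1: RHS = 21 is not a perfect cube.
  y = -1: RHS = 13 is not a perfect cube.
  y = 2: RHS = 49 is not a perfect cube.
  y = -2: RHS = -15 is not a perfect cube.
  y = 3: RHS = 125 = (5)³ ⇒ x = 5 works.
  y = -3: RHS = -91 is not a perfect cube.
Continuing the search up to |y| = 35 finds no further solutions beyond those listed.
Collected solutions: (5, 3).

Solutions (with |y| ≤ 35): (5, 3).


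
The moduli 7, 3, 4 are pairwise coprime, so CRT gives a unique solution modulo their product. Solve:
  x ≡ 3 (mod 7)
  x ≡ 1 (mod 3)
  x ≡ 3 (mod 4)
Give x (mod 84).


Moduli 7, 3, 4 are pairwise coprime; by CRT there is a unique solution modulo M = 7 · 3 · 4 = 84.
Solve pairwise, accumulating the modulus:
  Start with x ≡ 3 (mod 7).
  Combine with x ≡ 1 (mod 3): since gcd(7, 3) = 1, we get a unique residue mod 21.
    Write x = 3 + 7·t and substitute into x ≡ 1 (mod 3): 7·t ≡ 1 − 3 = -2 (mod 3).
    Reduce coefficients mod 3: 1·t ≡ 1 (mod 3).
    So t ≡ 1 (mod 3).
    Then x = 3 + 7·1 = 10, valid modulo lcm(7, 3) = 21: x ≡ 10 (mod 21).
  Combine with x ≡ 3 (mod 4): since gcd(21, 4) = 1, we get a unique residue mod 84.
    Write x = 10 + 21·t and substitute into x ≡ 3 (mod 4): 21·t ≡ 3 − 10 = -7 (mod 4).
    Reduce coefficients mod 4: 1·t ≡ 1 (mod 4).
    So t ≡ 1 (mod 4).
    Then x = 10 + 21·1 = 31, valid modulo lcm(21, 4) = 84: x ≡ 31 (mod 84).
Verify: 31 mod 7 = 3 ✓, 31 mod 3 = 1 ✓, 31 mod 4 = 3 ✓.

x ≡ 31 (mod 84).


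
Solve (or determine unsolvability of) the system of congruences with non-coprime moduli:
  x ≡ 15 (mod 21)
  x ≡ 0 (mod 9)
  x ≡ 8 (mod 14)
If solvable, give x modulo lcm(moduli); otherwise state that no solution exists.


Moduli 21, 9, 14 are not pairwise coprime, so CRT works modulo lcm(m_i) when all pairwise compatibility conditions hold.
Pairwise compatibility: gcd(m_i, m_j) must divide a_i - a_j for every pair.
Merge one congruence at a time:
  Start: x ≡ 15 (mod 21).
  Combine with x ≡ 0 (mod 9): gcd(21, 9) = 3; 0 - 15 = -15, which IS divisible by 3, so compatible.
    Write x = 15 + 21·t and substitute into x ≡ 0 (mod 9): 21·t ≡ 0 − 15 = -15 (mod 9).
    Divide the congruence (and modulus) by g = 3: 7·t ≡ -5 (mod 3).
    Reduce coefficients mod 3: 1·t ≡ 1 (mod 3).
    So t ≡ 1 (mod 3).
    Then x = 15 + 21·1 = 36, valid modulo lcm(21, 9) = 63: x ≡ 36 (mod 63).
  Combine with x ≡ 8 (mod 14): gcd(63, 14) = 7; 8 - 36 = -28, which IS divisible by 7, so compatible.
    Write x = 36 + 63·t and substitute into x ≡ 8 (mod 14): 63·t ≡ 8 − 36 = -28 (mod 14).
    Divide the congruence (and modulus) by g = 7: 9·t ≡ -4 (mod 2).
    Reduce coefficients mod 2: 1·t ≡ 0 (mod 2).
    So t ≡ 0 (mod 2).
    Then x = 36 + 63·0 = 36, valid modulo lcm(63, 14) = 126: x ≡ 36 (mod 126).
Verify: 36 mod 21 = 15, 36 mod 9 = 0, 36 mod 14 = 8.

x ≡ 36 (mod 126).


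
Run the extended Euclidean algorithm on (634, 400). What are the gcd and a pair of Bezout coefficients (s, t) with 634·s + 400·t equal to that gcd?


Euclidean algorithm on (634, 400) — divide until remainder is 0:
  634 = 1 · 400 + 234
  400 = 1 · 234 + 166
  234 = 1 · 166 + 68
  166 = 2 · 68 + 30
  68 = 2 · 30 + 8
  30 = 3 · 8 + 6
  8 = 1 · 6 + 2
  6 = 3 · 2 + 0
gcd(634, 400) = 2.
Track Bezout coefficients alongside the remainders: start with r₀ = 634 = a·1 + b·0 (s = 1, t = 0) and r₁ = 400 = a·0 + b·1 (s = 0, t = 1); each new remainder r_{k+1} = r_{k-1} − q_k·r_k inherits s_{k+1} = s_{k-1} − q_k·s_k, t_{k+1} = t_{k-1} − q_k·t_k, so r_k = a·s_k + b·t_k at every step:
  q = 1: r = 234, s = 1 − 1·0 = 1, t = 0 − 1·1 = -1  (check: 634·1 + 400·(-1) = 234)
  q = 1: r = 166, s = 0 − 1·1 = -1, t = 1 − 1·(-1) = 2  (check: 634·(-1) + 400·2 = 166)
  q = 1: r = 68, s = 1 − 1·(-1) = 2, t = -1 − 1·2 = -3  (check: 634·2 + 400·(-3) = 68)
  q = 2: r = 30, s = -1 − 2·2 = -5, t = 2 − 2·(-3) = 8  (check: 634·(-5) + 400·8 = 30)
  q = 2: r = 8, s = 2 − 2·(-5) = 12, t = -3 − 2·8 = -19  (check: 634·12 + 400·(-19) = 8)
  q = 3: r = 6, s = -5 − 3·12 = -41, t = 8 − 3·(-19) = 65  (check: 634·(-41) + 400·65 = 6)
  q = 1: r = 2, s = 12 − 1·(-41) = 53, t = -19 − 1·65 = -84  (check: 634·53 + 400·(-84) = 2)
The row with r = 2 (the gcd) gives the Bezout coefficients s = 53, t = -84.
Result: 634 · (53) + 400 · (-84) = 2.

gcd(634, 400) = 2; s = 53, t = -84 (check: 634·53 + 400·(-84) = 2).


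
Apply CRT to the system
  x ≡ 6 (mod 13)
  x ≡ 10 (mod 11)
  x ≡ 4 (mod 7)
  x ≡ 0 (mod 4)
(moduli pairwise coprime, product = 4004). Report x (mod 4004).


Product of moduli M = 13 · 11 · 7 · 4 = 4004.
Merge one congruence at a time:
  Start: x ≡ 6 (mod 13).
  Combine with x ≡ 10 (mod 11); new modulus lcm = 143.
    Write x = 6 + 13·t and substitute into x ≡ 10 (mod 11): 13·t ≡ 10 − 6 = 4 (mod 11).
    Reduce coefficients mod 11: 2·t ≡ 4 (mod 11).
    The inverse of 2 mod 11 is 6 (since 2·6 = 12 = 1·11 + 1), so t ≡ 6·4 = 24 ≡ 2 (mod 11).
    Then x = 6 + 13·2 = 32, valid modulo lcm(13, 11) = 143: x ≡ 32 (mod 143).
  Combine with x ≡ 4 (mod 7); new modulus lcm = 1001.
    Write x = 32 + 143·t and substitute into x ≡ 4 (mod 7): 143·t ≡ 4 − 32 = -28 (mod 7).
    Reduce coefficients mod 7: 3·t ≡ 0 (mod 7).
    The inverse of 3 mod 7 is 5 (since 3·5 = 15 = 2·7 + 1), so t ≡ 5·0 = 0 ≡ 0 (mod 7).
    Then x = 32 + 143·0 = 32, valid modulo lcm(143, 7) = 1001: x ≡ 32 (mod 1001).
  Combine with x ≡ 0 (mod 4); new modulus lcm = 4004.
    Write x = 32 + 1001·t and substitute into x ≡ 0 (mod 4): 1001·t ≡ 0 − 32 = -32 (mod 4).
    Reduce coefficients mod 4: 1·t ≡ 0 (mod 4).
    So t ≡ 0 (mod 4).
    Then x = 32 + 1001·0 = 32, valid modulo lcm(1001, 4) = 4004: x ≡ 32 (mod 4004).
Verify against each original: 32 mod 13 = 6, 32 mod 11 = 10, 32 mod 7 = 4, 32 mod 4 = 0.

x ≡ 32 (mod 4004).


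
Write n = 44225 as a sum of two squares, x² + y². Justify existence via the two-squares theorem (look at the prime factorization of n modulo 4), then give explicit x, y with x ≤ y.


Step 1: Factor n = 44225 = 5^2 · 29 · 61.
Step 2: Check the mod-4 condition on each prime factor: 5 ≡ 1 (mod 4), exponent 2; 29 ≡ 1 (mod 4), exponent 1; 61 ≡ 1 (mod 4), exponent 1.
All primes ≡ 3 (mod 4) appear to even exponent (or don't appear), so by the two-squares theorem n IS expressible as a sum of two squares.
Step 3: Build a representation. Group n = k² · m with k = 5 and m = 29 · 61 = 1769 (a product of primes ≡ 1 (mod 4)); a representation of m scales to one of n via (k·x)² + (k·y)² = k²(x² + y²). Each prime p ≡ 1 (mod 4) is itself a sum of two squares; find a² by testing p − a² for a perfect square:
  29: 29 − 1² = 28, 29 − 2² = 25 = 5² ⇒ 29 = 2² + 5².
  61: 61 − 1² = 60, 61 − 2² = 57, 61 − 3² = 52, 61 − 4² = 45, 61 − 5² = 36 = 6² ⇒ 61 = 5² + 6².
  Combine using the Brahmagupta–Fibonacci identity (a² + b²)(c² + d²) = (ac − bd)² + (ad + bc)² = (ac + bd)² + (ad − bc)²:
  29 · 61 = 1769: from (2² + 5²)(5² + 6²), take (2·5 − 5·6, 2·6 + 5·5) = (10 − 30, 12 + 25) = (-20, 37); dropping signs (only squares matter) gives (20, 37); check 20² + 37² = 400 + 1369 = 1769 ✓.
  Scale by k = 5: (5·20, 5·37) = (100, 185).
Step 4: Order so x ≤ y and verify: 100² + 185² = 10000 + 34225 = 44225 = n. ✓

n = 44225 = 100² + 185² (one valid representation with x ≤ y).


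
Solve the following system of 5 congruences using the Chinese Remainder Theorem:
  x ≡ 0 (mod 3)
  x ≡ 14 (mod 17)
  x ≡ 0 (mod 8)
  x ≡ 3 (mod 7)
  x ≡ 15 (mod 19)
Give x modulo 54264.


Product of moduli M = 3 · 17 · 8 · 7 · 19 = 54264.
Merge one congruence at a time:
  Start: x ≡ 0 (mod 3).
  Combine with x ≡ 14 (mod 17); new modulus lcm = 51.
    Write x = 0 + 3·t and substitute into x ≡ 14 (mod 17): 3·t ≡ 14 − 0 = 14 (mod 17).
    The inverse of 3 mod 17 is 6 (since 3·6 = 18 = 1·17 + 1), so t ≡ 6·14 = 84 ≡ 16 (mod 17).
    Then x = 0 + 3·16 = 48, valid modulo lcm(3, 17) = 51: x ≡ 48 (mod 51).
  Combine with x ≡ 0 (mod 8); new modulus lcm = 408.
    Write x = 48 + 51·t and substitute into x ≡ 0 (mod 8): 51·t ≡ 0 − 48 = -48 (mod 8).
    Reduce coefficients mod 8: 3·t ≡ 0 (mod 8).
    The inverse of 3 mod 8 is 3 (since 3·3 = 9 = 1·8 + 1), so t ≡ 3·0 = 0 ≡ 0 (mod 8).
    Then x = 48 + 51·0 = 48, valid modulo lcm(51, 8) = 408: x ≡ 48 (mod 408).
  Combine with x ≡ 3 (mod 7); new modulus lcm = 2856.
    Write x = 48 + 408·t and substitute into x ≡ 3 (mod 7): 408·t ≡ 3 − 48 = -45 (mod 7).
    Reduce coefficients mod 7: 2·t ≡ 4 (mod 7).
    The inverse of 2 mod 7 is 4 (since 2·4 = 8 = 1·7 + 1), so t ≡ 4·4 = 16 ≡ 2 (mod 7).
    Then x = 48 + 408·2 = 864, valid modulo lcm(408, 7) = 2856: x ≡ 864 (mod 2856).
  Combine with x ≡ 15 (mod 19); new modulus lcm = 54264.
    Write x = 864 + 2856·t and substitute into x ≡ 15 (mod 19): 2856·t ≡ 15 − 864 = -849 (mod 19).
    Reduce coefficients mod 19: 6·t ≡ 6 (mod 19).
    The inverse of 6 mod 19 is 16 (since 6·16 = 96 = 5·19 + 1), so t ≡ 16·6 = 96 ≡ 1 (mod 19).
    Then x = 864 + 2856·1 = 3720, valid modulo lcm(2856, 19) = 54264: x ≡ 3720 (mod 54264).
Verify against each original: 3720 mod 3 = 0, 3720 mod 17 = 14, 3720 mod 8 = 0, 3720 mod 7 = 3, 3720 mod 19 = 15.

x ≡ 3720 (mod 54264).


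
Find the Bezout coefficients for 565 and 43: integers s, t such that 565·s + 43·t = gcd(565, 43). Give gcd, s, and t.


Euclidean algorithm on (565, 43) — divide until remainder is 0:
  565 = 13 · 43 + 6
  43 = 7 · 6 + 1
  6 = 6 · 1 + 0
gcd(565, 43) = 1.
Track Bezout coefficients alongside the remainders: start with r₀ = 565 = a·1 + b·0 (s = 1, t = 0) and r₁ = 43 = a·0 + b·1 (s = 0, t = 1); each new remainder r_{k+1} = r_{k-1} − q_k·r_k inherits s_{k+1} = s_{k-1} − q_k·s_k, t_{k+1} = t_{k-1} − q_k·t_k, so r_k = a·s_k + b·t_k at every step:
  q = 13: r = 6, s = 1 − 13·0 = 1, t = 0 − 13·1 = -13  (check: 565·1 + 43·(-13) = 6)
  q = 7: r = 1, s = 0 − 7·1 = -7, t = 1 − 7·(-13) = 92  (check: 565·(-7) + 43·92 = 1)
The row with r = 1 (the gcd) gives the Bezout coefficients s = -7, t = 92.
Result: 565 · (-7) + 43 · (92) = 1.

gcd(565, 43) = 1; s = -7, t = 92 (check: 565·(-7) + 43·92 = 1).


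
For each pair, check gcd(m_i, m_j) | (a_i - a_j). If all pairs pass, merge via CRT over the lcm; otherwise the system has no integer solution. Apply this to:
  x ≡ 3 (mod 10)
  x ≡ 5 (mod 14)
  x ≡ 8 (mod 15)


Moduli 10, 14, 15 are not pairwise coprime, so CRT works modulo lcm(m_i) when all pairwise compatibility conditions hold.
Pairwise compatibility: gcd(m_i, m_j) must divide a_i - a_j for every pair.
Merge one congruence at a time:
  Start: x ≡ 3 (mod 10).
  Combine with x ≡ 5 (mod 14): gcd(10, 14) = 2; 5 - 3 = 2, which IS divisible by 2, so compatible.
    Write x = 3 + 10·t and substitute into x ≡ 5 (mod 14): 10·t ≡ 5 − 3 = 2 (mod 14).
    Divide the congruence (and modulus) by g = 2: 5·t ≡ 1 (mod 7).
    The inverse of 5 mod 7 is 3 (since 5·3 = 15 = 2·7 + 1), so t ≡ 3·1 = 3 ≡ 3 (mod 7).
    Then x = 3 + 10·3 = 33, valid modulo lcm(10, 14) = 70: x ≡ 33 (mod 70).
  Combine with x ≡ 8 (mod 15): gcd(70, 15) = 5; 8 - 33 = -25, which IS divisible by 5, so compatible.
    Write x = 33 + 70·t and substitute into x ≡ 8 (mod 15): 70·t ≡ 8 − 33 = -25 (mod 15).
    Divide the congruence (and modulus) by g = 5: 14·t ≡ -5 (mod 3).
    Reduce coefficients mod 3: 2·t ≡ 1 (mod 3).
    The inverse of 2 mod 3 is 2 (since 2·2 = 4 = 1·3 + 1), so t ≡ 2·1 = 2 ≡ 2 (mod 3).
    Then x = 33 + 70·2 = 173, valid modulo lcm(70, 15) = 210: x ≡ 173 (mod 210).
Verify: 173 mod 10 = 3, 173 mod 14 = 5, 173 mod 15 = 8.

x ≡ 173 (mod 210).


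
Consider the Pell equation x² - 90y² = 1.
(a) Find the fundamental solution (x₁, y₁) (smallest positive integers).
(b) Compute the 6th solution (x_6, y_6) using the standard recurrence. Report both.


Step 1: Find the fundamental solution (x₁, y₁) of x² - 90y² = 1.
  Expand √90 as a continued fraction. a₀ = ⌊√90⌋ = 9; iterate m_{k+1} = d_k·a_k − m_k, d_{k+1} = (90 − m_{k+1}²)/d_k, a_{k+1} = ⌊(a₀ + m_{k+1})/d_{k+1}⌋ (starting m₀ = 0, d₀ = 1), with convergents p_k = a_k·p_{k-1} + p_{k-2}, q_k = a_k·q_{k-1} + q_{k-2} (p₋₁ = 1, q₋₁ = 0):
  k = 0: a₀ = 9; p₀/q₀ = 9/1; p₀² − 90·q₀² = 81 − 90 = -9.
  k = 1: m = 9, d = 9, a = ⌊(9 + 9)/9⌋ = 2; p/q = (2·9 + 1)/(2·1 + 0) = 19/2; p² − 90·q² = 361 − 360 = 1.
  The first convergent with p² − 90·q² = 1 gives the fundamental solution (x₁, y₁) = (19, 2).
Step 2: Apply the recurrence (x_{n+1}, y_{n+1}) = (x₁x_n + 90y₁y_n, x₁y_n + y₁x_n) repeatedly.
  From (x_1, y_1) = (19, 2): x_2 = 19·19 + 90·2·2 = 721; y_2 = 19·2 + 2·19 = 76.
  From (x_2, y_2) = (721, 76): x_3 = 19·721 + 90·2·76 = 27379; y_3 = 19·76 + 2·721 = 2886.
  From (x_3, y_3) = (27379, 2886): x_4 = 19·27379 + 90·2·2886 = 1039681; y_4 = 19·2886 + 2·27379 = 109592.
  From (x_4, y_4) = (1039681, 109592): x_5 = 19·1039681 + 90·2·109592 = 39480499; y_5 = 19·109592 + 2·1039681 = 4161610.
  From (x_5, y_5) = (39480499, 4161610): x_6 = 19·39480499 + 90·2·4161610 = 1499219281; y_6 = 19·4161610 + 2·39480499 = 158031588.
Step 3: Verify x_6² - 90·y_6² = 2247658452522156961 - 2247658452522156960 = 1 (should be 1). ✓

(x_1, y_1) = (19, 2); (x_6, y_6) = (1499219281, 158031588).


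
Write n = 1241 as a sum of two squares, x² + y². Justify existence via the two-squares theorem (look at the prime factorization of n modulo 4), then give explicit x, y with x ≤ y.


Step 1: Factor n = 1241 = 17 · 73.
Step 2: Check the mod-4 condition on each prime factor: 17 ≡ 1 (mod 4), exponent 1; 73 ≡ 1 (mod 4), exponent 1.
All primes ≡ 3 (mod 4) appear to even exponent (or don't appear), so by the two-squares theorem n IS expressible as a sum of two squares.
Step 3: Build a representation. Here n = 17 · 73 is a product of primes ≡ 1 (mod 4). Each prime p ≡ 1 (mod 4) is itself a sum of two squares; find a² by testing p − a² for a perfect square:
  17: 17 − 1² = 16 = 4² ⇒ 17 = 1² + 4².
  73: 73 − 1² = 72, 73 − 2² = 69, 73 − 3² = 64 = 8² ⇒ 73 = 3² + 8².
  Combine using the Brahmagupta–Fibonacci identity (a² + b²)(c² + d²) = (ac − bd)² + (ad + bc)² = (ac + bd)² + (ad − bc)²:
  17 · 73 = 1241: from (1² + 4²)(3² + 8²), take (1·3 − 4·8, 1·8 + 4·3) = (3 − 32, 8 + 12) = (-29, 20); dropping signs (only squares matter) gives (29, 20); check 29² + 20² = 841 + 400 = 1241 ✓.
Step 4: Order so x ≤ y and verify: 20² + 29² = 400 + 841 = 1241 = n. ✓

n = 1241 = 20² + 29² (one valid representation with x ≤ y).


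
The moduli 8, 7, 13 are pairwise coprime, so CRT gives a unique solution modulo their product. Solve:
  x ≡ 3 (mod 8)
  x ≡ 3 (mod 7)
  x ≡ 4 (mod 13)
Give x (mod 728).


Moduli 8, 7, 13 are pairwise coprime; by CRT there is a unique solution modulo M = 8 · 7 · 13 = 728.
Solve pairwise, accumulating the modulus:
  Start with x ≡ 3 (mod 8).
  Combine with x ≡ 3 (mod 7): since gcd(8, 7) = 1, we get a unique residue mod 56.
    Write x = 3 + 8·t and substitute into x ≡ 3 (mod 7): 8·t ≡ 3 − 3 = 0 (mod 7).
    Reduce coefficients mod 7: 1·t ≡ 0 (mod 7).
    So t ≡ 0 (mod 7).
    Then x = 3 + 8·0 = 3, valid modulo lcm(8, 7) = 56: x ≡ 3 (mod 56).
  Combine with x ≡ 4 (mod 13): since gcd(56, 13) = 1, we get a unique residue mod 728.
    Write x = 3 + 56·t and substitute into x ≡ 4 (mod 13): 56·t ≡ 4 − 3 = 1 (mod 13).
    Reduce coefficients mod 13: 4·t ≡ 1 (mod 13).
    The inverse of 4 mod 13 is 10 (since 4·10 = 40 = 3·13 + 1), so t ≡ 10·1 = 10 ≡ 10 (mod 13).
    Then x = 3 + 56·10 = 563, valid modulo lcm(56, 13) = 728: x ≡ 563 (mod 728).
Verify: 563 mod 8 = 3 ✓, 563 mod 7 = 3 ✓, 563 mod 13 = 4 ✓.

x ≡ 563 (mod 728).


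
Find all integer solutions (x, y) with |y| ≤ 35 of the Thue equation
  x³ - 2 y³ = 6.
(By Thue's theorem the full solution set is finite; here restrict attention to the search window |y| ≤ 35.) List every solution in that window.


The equation is x³ - 2y³ = 6. For fixed y, x³ = 2·y³ + 6, so a solution requires the RHS to be a perfect cube.
Strategy: iterate y from -35 to 35, compute RHS = 2·y³ + 6, and check whether it is a (positive or negative) perfect cube.
Check small values of y:
  y = 0: RHS = 6 is not a perfect cube.
  y = 1: RHS = 8 = (2)³ ⇒ x = 2 works.
  y = -1: RHS = 4 is not a perfect cube.
  y = 2: RHS = 22 is not a perfect cube.
  y = -2: RHS = -10 is not a perfect cube.
  y = 3: RHS = 60 is not a perfect cube.
  y = -3: RHS = -48 is not a perfect cube.
Continuing the search up to |y| = 35 finds no further solutions beyond those listed.
Collected solutions: (2, 1).

Solutions (with |y| ≤ 35): (2, 1).


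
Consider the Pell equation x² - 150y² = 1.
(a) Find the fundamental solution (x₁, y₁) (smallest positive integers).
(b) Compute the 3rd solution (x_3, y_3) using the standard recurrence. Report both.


Step 1: Find the fundamental solution (x₁, y₁) of x² - 150y² = 1.
  Expand √150 as a continued fraction. a₀ = ⌊√150⌋ = 12; iterate m_{k+1} = d_k·a_k − m_k, d_{k+1} = (150 − m_{k+1}²)/d_k, a_{k+1} = ⌊(a₀ + m_{k+1})/d_{k+1}⌋ (starting m₀ = 0, d₀ = 1), with convergents p_k = a_k·p_{k-1} + p_{k-2}, q_k = a_k·q_{k-1} + q_{k-2} (p₋₁ = 1, q₋₁ = 0):
  k = 0: a₀ = 12; p₀/q₀ = 12/1; p₀² − 150·q₀² = 144 − 150 = -6.
  k = 1: m = 12, d = 6, a = ⌊(12 + 12)/6⌋ = 4; p/q = (4·12 + 1)/(4·1 + 0) = 49/4; p² − 150·q² = 2401 − 2400 = 1.
  The first convergent with p² − 150·q² = 1 gives the fundamental solution (x₁, y₁) = (49, 4).
Step 2: Apply the recurrence (x_{n+1}, y_{n+1}) = (x₁x_n + 150y₁y_n, x₁y_n + y₁x_n) repeatedly.
  From (x_1, y_1) = (49, 4): x_2 = 49·49 + 150·4·4 = 4801; y_2 = 49·4 + 4·49 = 392.
  From (x_2, y_2) = (4801, 392): x_3 = 49·4801 + 150·4·392 = 470449; y_3 = 49·392 + 4·4801 = 38412.
Step 3: Verify x_3² - 150·y_3² = 221322261601 - 221322261600 = 1 (should be 1). ✓

(x_1, y_1) = (49, 4); (x_3, y_3) = (470449, 38412).


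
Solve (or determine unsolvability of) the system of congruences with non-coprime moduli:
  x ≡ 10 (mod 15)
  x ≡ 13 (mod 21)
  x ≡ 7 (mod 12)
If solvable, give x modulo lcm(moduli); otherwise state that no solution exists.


Moduli 15, 21, 12 are not pairwise coprime, so CRT works modulo lcm(m_i) when all pairwise compatibility conditions hold.
Pairwise compatibility: gcd(m_i, m_j) must divide a_i - a_j for every pair.
Merge one congruence at a time:
  Start: x ≡ 10 (mod 15).
  Combine with x ≡ 13 (mod 21): gcd(15, 21) = 3; 13 - 10 = 3, which IS divisible by 3, so compatible.
    Write x = 10 + 15·t and substitute into x ≡ 13 (mod 21): 15·t ≡ 13 − 10 = 3 (mod 21).
    Divide the congruence (and modulus) by g = 3: 5·t ≡ 1 (mod 7).
    The inverse of 5 mod 7 is 3 (since 5·3 = 15 = 2·7 + 1), so t ≡ 3·1 = 3 ≡ 3 (mod 7).
    Then x = 10 + 15·3 = 55, valid modulo lcm(15, 21) = 105: x ≡ 55 (mod 105).
  Combine with x ≡ 7 (mod 12): gcd(105, 12) = 3; 7 - 55 = -48, which IS divisible by 3, so compatible.
    Write x = 55 + 105·t and substitute into x ≡ 7 (mod 12): 105·t ≡ 7 − 55 = -48 (mod 12).
    Divide the congruence (and modulus) by g = 3: 35·t ≡ -16 (mod 4).
    Reduce coefficients mod 4: 3·t ≡ 0 (mod 4).
    The inverse of 3 mod 4 is 3 (since 3·3 = 9 = 2·4 + 1), so t ≡ 3·0 = 0 ≡ 0 (mod 4).
    Then x = 55 + 105·0 = 55, valid modulo lcm(105, 12) = 420: x ≡ 55 (mod 420).
Verify: 55 mod 15 = 10, 55 mod 21 = 13, 55 mod 12 = 7.

x ≡ 55 (mod 420).


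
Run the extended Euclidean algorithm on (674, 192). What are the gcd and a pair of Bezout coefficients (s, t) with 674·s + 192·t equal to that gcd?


Euclidean algorithm on (674, 192) — divide until remainder is 0:
  674 = 3 · 192 + 98
  192 = 1 · 98 + 94
  98 = 1 · 94 + 4
  94 = 23 · 4 + 2
  4 = 2 · 2 + 0
gcd(674, 192) = 2.
Track Bezout coefficients alongside the remainders: start with r₀ = 674 = a·1 + b·0 (s = 1, t = 0) and r₁ = 192 = a·0 + b·1 (s = 0, t = 1); each new remainder r_{k+1} = r_{k-1} − q_k·r_k inherits s_{k+1} = s_{k-1} − q_k·s_k, t_{k+1} = t_{k-1} − q_k·t_k, so r_k = a·s_k + b·t_k at every step:
  q = 3: r = 98, s = 1 − 3·0 = 1, t = 0 − 3·1 = -3  (check: 674·1 + 192·(-3) = 98)
  q = 1: r = 94, s = 0 − 1·1 = -1, t = 1 − 1·(-3) = 4  (check: 674·(-1) + 192·4 = 94)
  q = 1: r = 4, s = 1 − 1·(-1) = 2, t = -3 − 1·4 = -7  (check: 674·2 + 192·(-7) = 4)
  q = 23: r = 2, s = -1 − 23·2 = -47, t = 4 − 23·(-7) = 165  (check: 674·(-47) + 192·165 = 2)
The row with r = 2 (the gcd) gives the Bezout coefficients s = -47, t = 165.
Result: 674 · (-47) + 192 · (165) = 2.

gcd(674, 192) = 2; s = -47, t = 165 (check: 674·(-47) + 192·165 = 2).


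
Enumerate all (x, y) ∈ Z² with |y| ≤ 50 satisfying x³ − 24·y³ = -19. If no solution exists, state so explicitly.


The equation is x³ - 24y³ = -19. For fixed y, x³ = 24·y³ − 19, so a solution requires the RHS to be a perfect cube.
Strategy: iterate y from -50 to 50, compute RHS = 24·y³ − 19, and check whether it is a (positive or negative) perfect cube.
Check small values of y:
  y = 0: RHS = -19 is not a perfect cube.
  y = 1: RHS = 5 is not a perfect cube.
  y = -1: RHS = -43 is not a perfect cube.
  y = 2: RHS = 173 is not a perfect cube.
  y = -2: RHS = -211 is not a perfect cube.
  y = 3: RHS = 629 is not a perfect cube.
  y = -3: RHS = -667 is not a perfect cube.
Continuing the search up to |y| = 50 finds no solutions either.
No (x, y) in the scanned range satisfies the equation.

No integer solutions with |y| ≤ 50.


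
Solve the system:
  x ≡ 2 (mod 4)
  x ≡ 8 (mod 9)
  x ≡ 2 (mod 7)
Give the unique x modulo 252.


Moduli 4, 9, 7 are pairwise coprime; by CRT there is a unique solution modulo M = 4 · 9 · 7 = 252.
Solve pairwise, accumulating the modulus:
  Start with x ≡ 2 (mod 4).
  Combine with x ≡ 8 (mod 9): since gcd(4, 9) = 1, we get a unique residue mod 36.
    Write x = 2 + 4·t and substitute into x ≡ 8 (mod 9): 4·t ≡ 8 − 2 = 6 (mod 9).
    The inverse of 4 mod 9 is 7 (since 4·7 = 28 = 3·9 + 1), so t ≡ 7·6 = 42 ≡ 6 (mod 9).
    Then x = 2 + 4·6 = 26, valid modulo lcm(4, 9) = 36: x ≡ 26 (mod 36).
  Combine with x ≡ 2 (mod 7): since gcd(36, 7) = 1, we get a unique residue mod 252.
    Write x = 26 + 36·t and substitute into x ≡ 2 (mod 7): 36·t ≡ 2 − 26 = -24 (mod 7).
    Reduce coefficients mod 7: 1·t ≡ 4 (mod 7).
    So t ≡ 4 (mod 7).
    Then x = 26 + 36·4 = 170, valid modulo lcm(36, 7) = 252: x ≡ 170 (mod 252).
Verify: 170 mod 4 = 2 ✓, 170 mod 9 = 8 ✓, 170 mod 7 = 2 ✓.

x ≡ 170 (mod 252).


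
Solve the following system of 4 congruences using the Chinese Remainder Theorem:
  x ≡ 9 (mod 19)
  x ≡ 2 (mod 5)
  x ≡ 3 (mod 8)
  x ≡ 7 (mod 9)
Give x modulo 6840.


Product of moduli M = 19 · 5 · 8 · 9 = 6840.
Merge one congruence at a time:
  Start: x ≡ 9 (mod 19).
  Combine with x ≡ 2 (mod 5); new modulus lcm = 95.
    Write x = 9 + 19·t and substitute into x ≡ 2 (mod 5): 19·t ≡ 2 − 9 = -7 (mod 5).
    Reduce coefficients mod 5: 4·t ≡ 3 (mod 5).
    The inverse of 4 mod 5 is 4 (since 4·4 = 16 = 3·5 + 1), so t ≡ 4·3 = 12 ≡ 2 (mod 5).
    Then x = 9 + 19·2 = 47, valid modulo lcm(19, 5) = 95: x ≡ 47 (mod 95).
  Combine with x ≡ 3 (mod 8); new modulus lcm = 760.
    Write x = 47 + 95·t and substitute into x ≡ 3 (mod 8): 95·t ≡ 3 − 47 = -44 (mod 8).
    Reduce coefficients mod 8: 7·t ≡ 4 (mod 8).
    The inverse of 7 mod 8 is 7 (since 7·7 = 49 = 6·8 + 1), so t ≡ 7·4 = 28 ≡ 4 (mod 8).
    Then x = 47 + 95·4 = 427, valid modulo lcm(95, 8) = 760: x ≡ 427 (mod 760).
  Combine with x ≡ 7 (mod 9); new modulus lcm = 6840.
    Write x = 427 + 760·t and substitute into x ≡ 7 (mod 9): 760·t ≡ 7 − 427 = -420 (mod 9).
    Reduce coefficients mod 9: 4·t ≡ 3 (mod 9).
    The inverse of 4 mod 9 is 7 (since 4·7 = 28 = 3·9 + 1), so t ≡ 7·3 = 21 ≡ 3 (mod 9).
    Then x = 427 + 760·3 = 2707, valid modulo lcm(760, 9) = 6840: x ≡ 2707 (mod 6840).
Verify against each original: 2707 mod 19 = 9, 2707 mod 5 = 2, 2707 mod 8 = 3, 2707 mod 9 = 7.

x ≡ 2707 (mod 6840).


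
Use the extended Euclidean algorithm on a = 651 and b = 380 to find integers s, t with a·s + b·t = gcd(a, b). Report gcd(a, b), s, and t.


Euclidean algorithm on (651, 380) — divide until remainder is 0:
  651 = 1 · 380 + 271
  380 = 1 · 271 + 109
  271 = 2 · 109 + 53
  109 = 2 · 53 + 3
  53 = 17 · 3 + 2
  3 = 1 · 2 + 1
  2 = 2 · 1 + 0
gcd(651, 380) = 1.
Track Bezout coefficients alongside the remainders: start with r₀ = 651 = a·1 + b·0 (s = 1, t = 0) and r₁ = 380 = a·0 + b·1 (s = 0, t = 1); each new remainder r_{k+1} = r_{k-1} − q_k·r_k inherits s_{k+1} = s_{k-1} − q_k·s_k, t_{k+1} = t_{k-1} − q_k·t_k, so r_k = a·s_k + b·t_k at every step:
  q = 1: r = 271, s = 1 − 1·0 = 1, t = 0 − 1·1 = -1  (check: 651·1 + 380·(-1) = 271)
  q = 1: r = 109, s = 0 − 1·1 = -1, t = 1 − 1·(-1) = 2  (check: 651·(-1) + 380·2 = 109)
  q = 2: r = 53, s = 1 − 2·(-1) = 3, t = -1 − 2·2 = -5  (check: 651·3 + 380·(-5) = 53)
  q = 2: r = 3, s = -1 − 2·3 = -7, t = 2 − 2·(-5) = 12  (check: 651·(-7) + 380·12 = 3)
  q = 17: r = 2, s = 3 − 17·(-7) = 122, t = -5 − 17·12 = -209  (check: 651·122 + 380·(-209) = 2)
  q = 1: r = 1, s = -7 − 1·122 = -129, t = 12 − 1·(-209) = 221  (check: 651·(-129) + 380·221 = 1)
The row with r = 1 (the gcd) gives the Bezout coefficients s = -129, t = 221.
Result: 651 · (-129) + 380 · (221) = 1.

gcd(651, 380) = 1; s = -129, t = 221 (check: 651·(-129) + 380·221 = 1).


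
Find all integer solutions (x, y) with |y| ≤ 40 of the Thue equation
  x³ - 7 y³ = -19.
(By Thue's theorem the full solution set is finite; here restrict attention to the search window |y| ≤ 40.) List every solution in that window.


The equation is x³ - 7y³ = -19. For fixed y, x³ = 7·y³ − 19, so a solution requires the RHS to be a perfect cube.
Strategy: iterate y from -40 to 40, compute RHS = 7·y³ − 19, and check whether it is a (positive or negative) perfect cube.
Check small values of y:
  y = 0: RHS = -19 is not a perfect cube.
  y = 1: RHS = -12 is not a perfect cube.
  y = -1: RHS = -26 is not a perfect cube.
  y = 2: RHS = 37 is not a perfect cube.
  y = -2: RHS = -75 is not a perfect cube.
  y = 3: RHS = 170 is not a perfect cube.
  y = -3: RHS = -208 is not a perfect cube.
Continuing the search up to |y| = 40 finds no solutions either.
No (x, y) in the scanned range satisfies the equation.

No integer solutions with |y| ≤ 40.


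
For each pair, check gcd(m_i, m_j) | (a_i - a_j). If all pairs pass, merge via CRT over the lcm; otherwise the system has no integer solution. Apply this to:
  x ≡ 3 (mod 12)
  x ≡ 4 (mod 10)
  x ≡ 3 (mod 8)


Moduli 12, 10, 8 are not pairwise coprime, so CRT works modulo lcm(m_i) when all pairwise compatibility conditions hold.
Pairwise compatibility: gcd(m_i, m_j) must divide a_i - a_j for every pair.
Merge one congruence at a time:
  Start: x ≡ 3 (mod 12).
  Combine with x ≡ 4 (mod 10): gcd(12, 10) = 2, and 4 - 3 = 1 is NOT divisible by 2.
    ⇒ system is inconsistent (no integer solution).

No solution (the system is inconsistent).


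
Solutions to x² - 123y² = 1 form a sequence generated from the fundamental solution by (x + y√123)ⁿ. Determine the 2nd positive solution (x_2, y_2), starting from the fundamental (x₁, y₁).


Step 1: Find the fundamental solution (x₁, y₁) of x² - 123y² = 1.
  Expand √123 as a continued fraction. a₀ = ⌊√123⌋ = 11; iterate m_{k+1} = d_k·a_k − m_k, d_{k+1} = (123 − m_{k+1}²)/d_k, a_{k+1} = ⌊(a₀ + m_{k+1})/d_{k+1}⌋ (starting m₀ = 0, d₀ = 1), with convergents p_k = a_k·p_{k-1} + p_{k-2}, q_k = a_k·q_{k-1} + q_{k-2} (p₋₁ = 1, q₋₁ = 0):
  k = 0: a₀ = 11; p₀/q₀ = 11/1; p₀² − 123·q₀² = 121 − 123 = -2.
  k = 1: m = 11, d = 2, a = ⌊(11 + 11)/2⌋ = 11; p/q = (11·11 + 1)/(11·1 + 0) = 122/11; p² − 123·q² = 14884 − 14883 = 1.
  The first convergent with p² − 123·q² = 1 gives the fundamental solution (x₁, y₁) = (122, 11).
Step 2: Apply the recurrence (x_{n+1}, y_{n+1}) = (x₁x_n + 123y₁y_n, x₁y_n + y₁x_n) repeatedly.
  From (x_1, y_1) = (122, 11): x_2 = 122·122 + 123·11·11 = 29767; y_2 = 122·11 + 11·122 = 2684.
Step 3: Verify x_2² - 123·y_2² = 886074289 - 886074288 = 1 (should be 1). ✓

(x_1, y_1) = (122, 11); (x_2, y_2) = (29767, 2684).


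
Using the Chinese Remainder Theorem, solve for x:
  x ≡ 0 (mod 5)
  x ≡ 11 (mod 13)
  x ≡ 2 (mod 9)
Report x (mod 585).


Moduli 5, 13, 9 are pairwise coprime; by CRT there is a unique solution modulo M = 5 · 13 · 9 = 585.
Solve pairwise, accumulating the modulus:
  Start with x ≡ 0 (mod 5).
  Combine with x ≡ 11 (mod 13): since gcd(5, 13) = 1, we get a unique residue mod 65.
    Write x = 0 + 5·t and substitute into x ≡ 11 (mod 13): 5·t ≡ 11 − 0 = 11 (mod 13).
    The inverse of 5 mod 13 is 8 (since 5·8 = 40 = 3·13 + 1), so t ≡ 8·11 = 88 ≡ 10 (mod 13).
    Then x = 0 + 5·10 = 50, valid modulo lcm(5, 13) = 65: x ≡ 50 (mod 65).
  Combine with x ≡ 2 (mod 9): since gcd(65, 9) = 1, we get a unique residue mod 585.
    Write x = 50 + 65·t and substitute into x ≡ 2 (mod 9): 65·t ≡ 2 − 50 = -48 (mod 9).
    Reduce coefficients mod 9: 2·t ≡ 6 (mod 9).
    The inverse of 2 mod 9 is 5 (since 2·5 = 10 = 1·9 + 1), so t ≡ 5·6 = 30 ≡ 3 (mod 9).
    Then x = 50 + 65·3 = 245, valid modulo lcm(65, 9) = 585: x ≡ 245 (mod 585).
Verify: 245 mod 5 = 0 ✓, 245 mod 13 = 11 ✓, 245 mod 9 = 2 ✓.

x ≡ 245 (mod 585).


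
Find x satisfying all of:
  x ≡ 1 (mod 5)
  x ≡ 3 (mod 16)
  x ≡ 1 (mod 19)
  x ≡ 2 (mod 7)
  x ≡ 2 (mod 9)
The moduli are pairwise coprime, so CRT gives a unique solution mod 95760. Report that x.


Product of moduli M = 5 · 16 · 19 · 7 · 9 = 95760.
Merge one congruence at a time:
  Start: x ≡ 1 (mod 5).
  Combine with x ≡ 3 (mod 16); new modulus lcm = 80.
    Write x = 1 + 5·t and substitute into x ≡ 3 (mod 16): 5·t ≡ 3 − 1 = 2 (mod 16).
    The inverse of 5 mod 16 is 13 (since 5·13 = 65 = 4·16 + 1), so t ≡ 13·2 = 26 ≡ 10 (mod 16).
    Then x = 1 + 5·10 = 51, valid modulo lcm(5, 16) = 80: x ≡ 51 (mod 80).
  Combine with x ≡ 1 (mod 19); new modulus lcm = 1520.
    Write x = 51 + 80·t and substitute into x ≡ 1 (mod 19): 80·t ≡ 1 − 51 = -50 (mod 19).
    Reduce coefficients mod 19: 4·t ≡ 7 (mod 19).
    The inverse of 4 mod 19 is 5 (since 4·5 = 20 = 1·19 + 1), so t ≡ 5·7 = 35 ≡ 16 (mod 19).
    Then x = 51 + 80·16 = 1331, valid modulo lcm(80, 19) = 1520: x ≡ 1331 (mod 1520).
  Combine with x ≡ 2 (mod 7); new modulus lcm = 10640.
    Write x = 1331 + 1520·t and substitute into x ≡ 2 (mod 7): 1520·t ≡ 2 − 1331 = -1329 (mod 7).
    Reduce coefficients mod 7: 1·t ≡ 1 (mod 7).
    So t ≡ 1 (mod 7).
    Then x = 1331 + 1520·1 = 2851, valid modulo lcm(1520, 7) = 10640: x ≡ 2851 (mod 10640).
  Combine with x ≡ 2 (mod 9); new modulus lcm = 95760.
    Write x = 2851 + 10640·t and substitute into x ≡ 2 (mod 9): 10640·t ≡ 2 − 2851 = -2849 (mod 9).
    Reduce coefficients mod 9: 2·t ≡ 4 (mod 9).
    The inverse of 2 mod 9 is 5 (since 2·5 = 10 = 1·9 + 1), so t ≡ 5·4 = 20 ≡ 2 (mod 9).
    Then x = 2851 + 10640·2 = 24131, valid modulo lcm(10640, 9) = 95760: x ≡ 24131 (mod 95760).
Verify against each original: 24131 mod 5 = 1, 24131 mod 16 = 3, 24131 mod 19 = 1, 24131 mod 7 = 2, 24131 mod 9 = 2.

x ≡ 24131 (mod 95760).


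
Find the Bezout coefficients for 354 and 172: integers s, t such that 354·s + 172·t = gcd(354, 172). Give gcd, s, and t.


Euclidean algorithm on (354, 172) — divide until remainder is 0:
  354 = 2 · 172 + 10
  172 = 17 · 10 + 2
  10 = 5 · 2 + 0
gcd(354, 172) = 2.
Track Bezout coefficients alongside the remainders: start with r₀ = 354 = a·1 + b·0 (s = 1, t = 0) and r₁ = 172 = a·0 + b·1 (s = 0, t = 1); each new remainder r_{k+1} = r_{k-1} − q_k·r_k inherits s_{k+1} = s_{k-1} − q_k·s_k, t_{k+1} = t_{k-1} − q_k·t_k, so r_k = a·s_k + b·t_k at every step:
  q = 2: r = 10, s = 1 − 2·0 = 1, t = 0 − 2·1 = -2  (check: 354·1 + 172·(-2) = 10)
  q = 17: r = 2, s = 0 − 17·1 = -17, t = 1 − 17·(-2) = 35  (check: 354·(-17) + 172·35 = 2)
The row with r = 2 (the gcd) gives the Bezout coefficients s = -17, t = 35.
Result: 354 · (-17) + 172 · (35) = 2.

gcd(354, 172) = 2; s = -17, t = 35 (check: 354·(-17) + 172·35 = 2).


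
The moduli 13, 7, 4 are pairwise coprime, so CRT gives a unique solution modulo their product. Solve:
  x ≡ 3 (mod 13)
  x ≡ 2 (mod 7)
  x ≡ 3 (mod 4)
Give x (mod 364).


Moduli 13, 7, 4 are pairwise coprime; by CRT there is a unique solution modulo M = 13 · 7 · 4 = 364.
Solve pairwise, accumulating the modulus:
  Start with x ≡ 3 (mod 13).
  Combine with x ≡ 2 (mod 7): since gcd(13, 7) = 1, we get a unique residue mod 91.
    Write x = 3 + 13·t and substitute into x ≡ 2 (mod 7): 13·t ≡ 2 − 3 = -1 (mod 7).
    Reduce coefficients mod 7: 6·t ≡ 6 (mod 7).
    The inverse of 6 mod 7 is 6 (since 6·6 = 36 = 5·7 + 1), so t ≡ 6·6 = 36 ≡ 1 (mod 7).
    Then x = 3 + 13·1 = 16, valid modulo lcm(13, 7) = 91: x ≡ 16 (mod 91).
  Combine with x ≡ 3 (mod 4): since gcd(91, 4) = 1, we get a unique residue mod 364.
    Write x = 16 + 91·t and substitute into x ≡ 3 (mod 4): 91·t ≡ 3 − 16 = -13 (mod 4).
    Reduce coefficients mod 4: 3·t ≡ 3 (mod 4).
    The inverse of 3 mod 4 is 3 (since 3·3 = 9 = 2·4 + 1), so t ≡ 3·3 = 9 ≡ 1 (mod 4).
    Then x = 16 + 91·1 = 107, valid modulo lcm(91, 4) = 364: x ≡ 107 (mod 364).
Verify: 107 mod 13 = 3 ✓, 107 mod 7 = 2 ✓, 107 mod 4 = 3 ✓.

x ≡ 107 (mod 364).


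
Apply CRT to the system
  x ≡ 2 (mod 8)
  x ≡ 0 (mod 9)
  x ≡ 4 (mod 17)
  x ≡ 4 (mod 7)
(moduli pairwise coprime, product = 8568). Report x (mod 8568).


Product of moduli M = 8 · 9 · 17 · 7 = 8568.
Merge one congruence at a time:
  Start: x ≡ 2 (mod 8).
  Combine with x ≡ 0 (mod 9); new modulus lcm = 72.
    Write x = 2 + 8·t and substitute into x ≡ 0 (mod 9): 8·t ≡ 0 − 2 = -2 (mod 9).
    Reduce coefficients mod 9: 8·t ≡ 7 (mod 9).
    The inverse of 8 mod 9 is 8 (since 8·8 = 64 = 7·9 + 1), so t ≡ 8·7 = 56 ≡ 2 (mod 9).
    Then x = 2 + 8·2 = 18, valid modulo lcm(8, 9) = 72: x ≡ 18 (mod 72).
  Combine with x ≡ 4 (mod 17); new modulus lcm = 1224.
    Write x = 18 + 72·t and substitute into x ≡ 4 (mod 17): 72·t ≡ 4 − 18 = -14 (mod 17).
    Reduce coefficients mod 17: 4·t ≡ 3 (mod 17).
    The inverse of 4 mod 17 is 13 (since 4·13 = 52 = 3·17 + 1), so t ≡ 13·3 = 39 ≡ 5 (mod 17).
    Then x = 18 + 72·5 = 378, valid modulo lcm(72, 17) = 1224: x ≡ 378 (mod 1224).
  Combine with x ≡ 4 (mod 7); new modulus lcm = 8568.
    Write x = 378 + 1224·t and substitute into x ≡ 4 (mod 7): 1224·t ≡ 4 − 378 = -374 (mod 7).
    Reduce coefficients mod 7: 6·t ≡ 4 (mod 7).
    The inverse of 6 mod 7 is 6 (since 6·6 = 36 = 5·7 + 1), so t ≡ 6·4 = 24 ≡ 3 (mod 7).
    Then x = 378 + 1224·3 = 4050, valid modulo lcm(1224, 7) = 8568: x ≡ 4050 (mod 8568).
Verify against each original: 4050 mod 8 = 2, 4050 mod 9 = 0, 4050 mod 17 = 4, 4050 mod 7 = 4.

x ≡ 4050 (mod 8568).


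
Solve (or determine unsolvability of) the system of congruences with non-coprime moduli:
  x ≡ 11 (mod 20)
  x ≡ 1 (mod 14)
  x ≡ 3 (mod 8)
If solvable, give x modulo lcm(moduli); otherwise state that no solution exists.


Moduli 20, 14, 8 are not pairwise coprime, so CRT works modulo lcm(m_i) when all pairwise compatibility conditions hold.
Pairwise compatibility: gcd(m_i, m_j) must divide a_i - a_j for every pair.
Merge one congruence at a time:
  Start: x ≡ 11 (mod 20).
  Combine with x ≡ 1 (mod 14): gcd(20, 14) = 2; 1 - 11 = -10, which IS divisible by 2, so compatible.
    Write x = 11 + 20·t and substitute into x ≡ 1 (mod 14): 20·t ≡ 1 − 11 = -10 (mod 14).
    Divide the congruence (and modulus) by g = 2: 10·t ≡ -5 (mod 7).
    Reduce coefficients mod 7: 3·t ≡ 2 (mod 7).
    The inverse of 3 mod 7 is 5 (since 3·5 = 15 = 2·7 + 1), so t ≡ 5·2 = 10 ≡ 3 (mod 7).
    Then x = 11 + 20·3 = 71, valid modulo lcm(20, 14) = 140: x ≡ 71 (mod 140).
  Combine with x ≡ 3 (mod 8): gcd(140, 8) = 4; 3 - 71 = -68, which IS divisible by 4, so compatible.
    Write x = 71 + 140·t and substitute into x ≡ 3 (mod 8): 140·t ≡ 3 − 71 = -68 (mod 8).
    Divide the congruence (and modulus) by g = 4: 35·t ≡ -17 (mod 2).
    Reduce coefficients mod 2: 1·t ≡ 1 (mod 2).
    So t ≡ 1 (mod 2).
    Then x = 71 + 140·1 = 211, valid modulo lcm(140, 8) = 280: x ≡ 211 (mod 280).
Verify: 211 mod 20 = 11, 211 mod 14 = 1, 211 mod 8 = 3.

x ≡ 211 (mod 280).


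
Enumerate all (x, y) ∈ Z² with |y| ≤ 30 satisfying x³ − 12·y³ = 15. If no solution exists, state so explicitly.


The equation is x³ - 12y³ = 15. For fixed y, x³ = 12·y³ + 15, so a solution requires the RHS to be a perfect cube.
Strategy: iterate y from -30 to 30, compute RHS = 12·y³ + 15, and check whether it is a (positive or negative) perfect cube.
Check small values of y:
  y = 0: RHS = 15 is not a perfect cube.
  y = 1: RHS = 27 = (3)³ ⇒ x = 3 works.
  y = -1: RHS = 3 is not a perfect cube.
  y = 2: RHS = 111 is not a perfect cube.
  y = -2: RHS = -81 is not a perfect cube.
  y = 3: RHS = 339 is not a perfect cube.
  y = -3: RHS = -309 is not a perfect cube.
Continuing the search up to |y| = 30 finds no further solutions beyond those listed.
Collected solutions: (3, 1).

Solutions (with |y| ≤ 30): (3, 1).


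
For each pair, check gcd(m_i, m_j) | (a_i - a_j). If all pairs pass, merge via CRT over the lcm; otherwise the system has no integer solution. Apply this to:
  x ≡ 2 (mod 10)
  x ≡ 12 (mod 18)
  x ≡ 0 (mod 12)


Moduli 10, 18, 12 are not pairwise coprime, so CRT works modulo lcm(m_i) when all pairwise compatibility conditions hold.
Pairwise compatibility: gcd(m_i, m_j) must divide a_i - a_j for every pair.
Merge one congruence at a time:
  Start: x ≡ 2 (mod 10).
  Combine with x ≡ 12 (mod 18): gcd(10, 18) = 2; 12 - 2 = 10, which IS divisible by 2, so compatible.
    Write x = 2 + 10·t and substitute into x ≡ 12 (mod 18): 10·t ≡ 12 − 2 = 10 (mod 18).
    Divide the congruence (and modulus) by g = 2: 5·t ≡ 5 (mod 9).
    The inverse of 5 mod 9 is 2 (since 5·2 = 10 = 1·9 + 1), so t ≡ 2·5 = 10 ≡ 1 (mod 9).
    Then x = 2 + 10·1 = 12, valid modulo lcm(10, 18) = 90: x ≡ 12 (mod 90).
  Combine with x ≡ 0 (mod 12): gcd(90, 12) = 6; 0 - 12 = -12, which IS divisible by 6, so compatible.
    Write x = 12 + 90·t and substitute into x ≡ 0 (mod 12): 90·t ≡ 0 − 12 = -12 (mod 12).
    Divide the congruence (and modulus) by g = 6: 15·t ≡ -2 (mod 2).
    Reduce coefficients mod 2: 1·t ≡ 0 (mod 2).
    So t ≡ 0 (mod 2).
    Then x = 12 + 90·0 = 12, valid modulo lcm(90, 12) = 180: x ≡ 12 (mod 180).
Verify: 12 mod 10 = 2, 12 mod 18 = 12, 12 mod 12 = 0.

x ≡ 12 (mod 180).


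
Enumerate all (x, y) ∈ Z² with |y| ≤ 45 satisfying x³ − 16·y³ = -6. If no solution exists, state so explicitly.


The equation is x³ - 16y³ = -6. For fixed y, x³ = 16·y³ − 6, so a solution requires the RHS to be a perfect cube.
Strategy: iterate y from -45 to 45, compute RHS = 16·y³ − 6, and check whether it is a (positive or negative) perfect cube.
Check small values of y:
  y = 0: RHS = -6 is not a perfect cube.
  y = 1: RHS = 10 is not a perfect cube.
  y = -1: RHS = -22 is not a perfect cube.
  y = 2: RHS = 122 is not a perfect cube.
  y = -2: RHS = -134 is not a perfect cube.
  y = 3: RHS = 426 is not a perfect cube.
  y = -3: RHS = -438 is not a perfect cube.
Continuing the search up to |y| = 45 finds no solutions either.
No (x, y) in the scanned range satisfies the equation.

No integer solutions with |y| ≤ 45.
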